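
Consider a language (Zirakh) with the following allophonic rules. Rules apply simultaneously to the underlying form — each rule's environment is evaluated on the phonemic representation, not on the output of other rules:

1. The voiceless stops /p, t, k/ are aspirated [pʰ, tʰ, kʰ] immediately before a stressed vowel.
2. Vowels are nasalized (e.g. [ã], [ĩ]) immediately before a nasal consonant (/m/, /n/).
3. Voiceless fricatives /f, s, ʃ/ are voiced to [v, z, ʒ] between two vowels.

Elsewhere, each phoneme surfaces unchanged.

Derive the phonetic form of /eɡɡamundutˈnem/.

[eɡɡãmũndutˈnẽm]

/e/ (word-initial) fails the environment for rule 2, so it stays [e].
/ɡ/ (between /e/ and /ɡ/) is unaffected → [ɡ].
/ɡ/ stays [ɡ].
/a/ — between /ɡ/ and /m/, before a nasal consonant — surfaces as [ã] (rule 2).
/m/ — not in any rule's target class → [m].
/u/ — between /m/ and /n/, before a nasal consonant — surfaces as [ũ] (rule 2).
/n/ (between /u/ and /d/): no rule targets it → [n].
/d/ (between /n/ and /u/) is unaffected → [d].
/u/ (between /d/ and /t/): rule 2 targets it, but not before a nasal consonant → unchanged [u].
/t/ (between /u/ and /n/): rule 1 targets it, but not immediately before a stressed vowel → unchanged [t].
/n/ stays [n].
/e/ (between /n/ and /m/): before a nasal consonant, so rule 2 applies → [ẽ].
/m/ (word-final) is unaffected → [m].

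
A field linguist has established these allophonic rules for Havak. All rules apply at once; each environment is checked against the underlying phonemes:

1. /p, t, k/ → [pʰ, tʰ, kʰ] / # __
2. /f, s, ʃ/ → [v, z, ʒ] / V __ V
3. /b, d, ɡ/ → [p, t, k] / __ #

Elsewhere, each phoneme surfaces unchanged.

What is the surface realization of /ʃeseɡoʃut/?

[ʃezeɡoʒut]

/ʃ/ (word-initial) is in the target of rule 2 but the environment (between two vowels) is not met → [ʃ].
/e/ (between /ʃ/ and /s/) is unaffected → [e].
/s/ (between /e/ and /e/) occurs between two vowels → [z] by rule 2.
/e/ (between /s/ and /ɡ/): no rule targets it → [e].
/ɡ/ (between /e/ and /o/) is in the target of rule 3 but the environment (word-finally) is not met → [ɡ].
/o/ stays [o].
Rule 2 applies to /ʃ/ (between /o/ and /u/: between two vowels) → [ʒ].
/u/ stays [u].
/t/ (word-final) is in the target of rule 1 but the environment (word-initially) is not met → [t].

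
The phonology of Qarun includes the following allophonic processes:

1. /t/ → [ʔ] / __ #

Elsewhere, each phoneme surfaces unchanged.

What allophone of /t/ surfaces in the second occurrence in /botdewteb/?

/t/ (between /w/ and /e/): rule 1 targets it, but not word-finally → unchanged [t].

[t]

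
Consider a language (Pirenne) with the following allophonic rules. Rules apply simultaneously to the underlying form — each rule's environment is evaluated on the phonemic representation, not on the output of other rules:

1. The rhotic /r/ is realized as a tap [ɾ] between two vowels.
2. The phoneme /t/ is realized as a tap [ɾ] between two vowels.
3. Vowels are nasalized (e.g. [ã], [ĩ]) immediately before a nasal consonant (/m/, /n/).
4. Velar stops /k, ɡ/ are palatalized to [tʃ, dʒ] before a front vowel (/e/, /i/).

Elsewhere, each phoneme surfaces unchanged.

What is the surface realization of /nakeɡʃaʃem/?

/n/ (word-initial) is unaffected → [n].
/a/ (between /n/ and /k/) is in the target of rule 3 but the environment (before a nasal consonant) is not met → [a].
/k/ (between /a/ and /e/): before a front vowel, so rule 4 applies → [tʃ].
/e/ (between /k/ and /ɡ/) fails the environment for rule 3, so it stays [e].
/ɡ/ (between /e/ and /ʃ/) fails the environment for rule 4, so it stays [ɡ].
/ʃ/ (between /ɡ/ and /a/) is unaffected → [ʃ].
/a/ (between /ʃ/ and /ʃ/): rule 3 targets it, but not before a nasal consonant → unchanged [a].
/ʃ/ — not in any rule's target class → [ʃ].
/e/ — between /ʃ/ and /m/, before a nasal consonant — surfaces as [ẽ] (rule 3).
/m/ — not in any rule's target class → [m].

[natʃeɡʃaʃẽm]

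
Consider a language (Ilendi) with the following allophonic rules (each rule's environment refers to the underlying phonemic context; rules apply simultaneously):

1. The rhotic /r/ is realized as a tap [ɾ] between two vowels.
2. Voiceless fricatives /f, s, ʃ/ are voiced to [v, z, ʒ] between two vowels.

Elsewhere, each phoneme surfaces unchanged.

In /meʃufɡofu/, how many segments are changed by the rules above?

Segments that undergo a rule: /ʃ/ → [ʒ] (rule 2); /f/ → [v] (rule 2).
All other segments surface unchanged.

2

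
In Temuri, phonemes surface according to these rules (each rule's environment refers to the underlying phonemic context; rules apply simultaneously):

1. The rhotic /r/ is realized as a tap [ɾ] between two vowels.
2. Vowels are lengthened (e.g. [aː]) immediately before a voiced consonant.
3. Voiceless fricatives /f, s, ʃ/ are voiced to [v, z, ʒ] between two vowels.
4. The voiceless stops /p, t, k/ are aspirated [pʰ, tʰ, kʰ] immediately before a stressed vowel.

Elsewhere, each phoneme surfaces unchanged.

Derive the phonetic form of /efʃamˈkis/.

/e/ (word-initial): rule 2 targets it, but not before a voiced consonant → unchanged [e].
/f/ (between /e/ and /ʃ/) is in the target of rule 3 but the environment (between two vowels) is not met → [f].
/ʃ/ (between /f/ and /a/): rule 3 targets it, but not between two vowels → unchanged [ʃ].
Rule 2 applies to /a/ (between /ʃ/ and /m/: before a voiced consonant) → [aː].
/m/ (between /a/ and /k/) is unaffected → [m].
/k/ (between /m/ and /i/): immediately before a stressed vowel, so rule 4 applies → [kʰ].
/i/ — between /k/ and /s/; rule 2 does not apply here → [i].
/s/ (word-final) is in the target of rule 3 but the environment (between two vowels) is not met → [s].

[efʃaːmˈkʰis]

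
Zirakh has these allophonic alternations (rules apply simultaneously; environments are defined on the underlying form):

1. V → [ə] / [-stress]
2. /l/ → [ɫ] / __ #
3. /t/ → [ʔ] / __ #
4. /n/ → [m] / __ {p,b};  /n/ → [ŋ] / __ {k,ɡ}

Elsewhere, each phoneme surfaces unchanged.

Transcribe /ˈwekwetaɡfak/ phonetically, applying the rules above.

[ˈwekwətəɡfək]

/w/ (word-initial) is unaffected → [w].
/e/ — between /w/ and /k/; rule 1 does not apply here → [e].
/k/ stays [k].
/w/ — not in any rule's target class → [w].
/e/ meets the environment for rule 1 (in an unstressed syllable) → [ə].
/t/ — between /e/ and /a/; rule 3 does not apply here → [t].
/a/ meets the environment for rule 1 (in an unstressed syllable) → [ə].
/ɡ/ (between /a/ and /f/): no rule targets it → [ɡ].
/f/ (between /ɡ/ and /a/): no rule targets it → [f].
Rule 1 applies to /a/ (between /f/ and /k/: in an unstressed syllable) → [ə].
/k/ (word-final) is unaffected → [k].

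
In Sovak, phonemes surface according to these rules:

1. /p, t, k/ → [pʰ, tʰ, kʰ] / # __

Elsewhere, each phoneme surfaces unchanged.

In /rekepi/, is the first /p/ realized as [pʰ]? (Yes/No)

/p/ — between /e/ and /i/; rule 1 does not apply here → [p].
The actual realization is [p], not [pʰ].

No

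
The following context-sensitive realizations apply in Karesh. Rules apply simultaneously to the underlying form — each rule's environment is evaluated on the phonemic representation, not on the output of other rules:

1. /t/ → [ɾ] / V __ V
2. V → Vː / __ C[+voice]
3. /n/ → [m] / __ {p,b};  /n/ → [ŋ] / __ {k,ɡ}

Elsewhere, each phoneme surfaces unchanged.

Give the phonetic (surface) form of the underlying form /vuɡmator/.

/v/ stays [v].
/u/ meets the environment for rule 2 (before a voiced consonant) → [uː].
/ɡ/ (between /u/ and /m/): no rule targets it → [ɡ].
/m/ — not in any rule's target class → [m].
/a/ (between /m/ and /t/) fails the environment for rule 2, so it stays [a].
/t/ — between /a/ and /o/, between two vowels — surfaces as [ɾ] (rule 1).
/o/ — between /t/ and /r/, before a voiced consonant — surfaces as [oː] (rule 2).
/r/ (word-final) is unaffected → [r].

[vuːɡmaɾoːr]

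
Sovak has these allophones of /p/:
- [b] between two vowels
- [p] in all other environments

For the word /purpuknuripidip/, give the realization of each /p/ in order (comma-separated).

[p], [p], [b], [p]

Occurrence 1 (position 1): no conditioning environment matches → elsewhere allophone [p].
Occurrence 2 (position 4): no conditioning environment matches → elsewhere allophone [p].
Occurrence 3 (position 11): between two vowels → [b].
Occurrence 4 (position 15): no conditioning environment matches → elsewhere allophone [p].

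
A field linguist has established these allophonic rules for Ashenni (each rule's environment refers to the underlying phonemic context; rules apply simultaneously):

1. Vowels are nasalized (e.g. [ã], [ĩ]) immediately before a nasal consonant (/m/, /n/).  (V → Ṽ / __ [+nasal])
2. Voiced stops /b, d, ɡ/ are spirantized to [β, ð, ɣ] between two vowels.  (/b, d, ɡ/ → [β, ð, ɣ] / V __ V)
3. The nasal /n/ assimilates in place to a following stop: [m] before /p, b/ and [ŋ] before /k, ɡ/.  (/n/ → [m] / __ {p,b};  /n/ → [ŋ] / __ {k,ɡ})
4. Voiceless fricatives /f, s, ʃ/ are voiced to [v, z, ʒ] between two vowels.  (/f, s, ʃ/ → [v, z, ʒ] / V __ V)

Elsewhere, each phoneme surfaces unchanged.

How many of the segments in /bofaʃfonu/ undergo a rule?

Segments that undergo a rule: /f/ → [v] (rule 4); /o/ → [õ] (rule 1).
All other segments surface unchanged.

2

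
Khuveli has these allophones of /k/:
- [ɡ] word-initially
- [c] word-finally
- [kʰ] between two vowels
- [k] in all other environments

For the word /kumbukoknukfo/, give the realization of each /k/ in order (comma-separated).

[ɡ], [kʰ], [k], [k]

Occurrence 1 (position 1): word-initially → [ɡ].
Occurrence 2 (position 6): between two vowels → [kʰ].
Occurrence 3 (position 8): no conditioning environment matches → elsewhere allophone [k].
Occurrence 4 (position 11): no conditioning environment matches → elsewhere allophone [k].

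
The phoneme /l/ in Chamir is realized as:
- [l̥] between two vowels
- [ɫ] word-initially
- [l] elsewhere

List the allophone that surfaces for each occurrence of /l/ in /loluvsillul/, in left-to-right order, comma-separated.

[ɫ], [l̥], [l], [l], [l]

Occurrence 1 (position 1): word-initially → [ɫ].
Occurrence 2 (position 3): between two vowels → [l̥].
Occurrence 3 (position 8): no conditioning environment matches → elsewhere allophone [l].
Occurrence 4 (position 9): no conditioning environment matches → elsewhere allophone [l].
Occurrence 5 (position 11): no conditioning environment matches → elsewhere allophone [l].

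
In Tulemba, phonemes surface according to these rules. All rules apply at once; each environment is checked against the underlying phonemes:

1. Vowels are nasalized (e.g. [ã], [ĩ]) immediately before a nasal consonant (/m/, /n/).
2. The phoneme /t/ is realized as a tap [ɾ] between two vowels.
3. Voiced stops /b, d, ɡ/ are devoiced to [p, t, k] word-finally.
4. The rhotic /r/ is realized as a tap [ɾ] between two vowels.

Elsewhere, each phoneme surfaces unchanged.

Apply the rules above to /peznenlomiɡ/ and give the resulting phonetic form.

/p/ (word-initial) is unaffected → [p].
/e/ (between /p/ and /z/) is in the target of rule 1 but the environment (before a nasal consonant) is not met → [e].
/z/ — not in any rule's target class → [z].
/n/ (between /z/ and /e/) is unaffected → [n].
/e/ (between /n/ and /n/) occurs before a nasal consonant → [ẽ] by rule 1.
/n/ (between /e/ and /l/): no rule targets it → [n].
/l/ — not in any rule's target class → [l].
/o/ — between /l/ and /m/, before a nasal consonant — surfaces as [õ] (rule 1).
/m/ stays [m].
/i/ (between /m/ and /ɡ/): rule 1 targets it, but not before a nasal consonant → unchanged [i].
/ɡ/ meets the environment for rule 3 (word-finally) → [k].

[peznẽnlõmik]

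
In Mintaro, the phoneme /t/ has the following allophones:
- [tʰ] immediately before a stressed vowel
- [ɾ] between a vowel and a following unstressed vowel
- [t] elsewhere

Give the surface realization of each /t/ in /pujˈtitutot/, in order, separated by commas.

[tʰ], [ɾ], [ɾ], [t]

Occurrence 1 (position 4): immediately before a stressed vowel → [tʰ].
Occurrence 2 (position 6): between a vowel and an unstressed vowel → [ɾ].
Occurrence 3 (position 8): between a vowel and an unstressed vowel → [ɾ].
Occurrence 4 (position 10): no conditioning environment matches → elsewhere allophone [t].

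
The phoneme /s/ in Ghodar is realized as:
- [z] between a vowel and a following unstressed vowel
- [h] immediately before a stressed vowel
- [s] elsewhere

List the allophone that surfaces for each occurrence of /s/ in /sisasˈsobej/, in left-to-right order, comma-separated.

[s], [z], [s], [h]

Occurrence 1 (position 1): no conditioning environment matches → elsewhere allophone [s].
Occurrence 2 (position 3): between a vowel and a following unstressed vowel → [z].
Occurrence 3 (position 5): no conditioning environment matches → elsewhere allophone [s].
Occurrence 4 (position 6): immediately before a stressed vowel → [h].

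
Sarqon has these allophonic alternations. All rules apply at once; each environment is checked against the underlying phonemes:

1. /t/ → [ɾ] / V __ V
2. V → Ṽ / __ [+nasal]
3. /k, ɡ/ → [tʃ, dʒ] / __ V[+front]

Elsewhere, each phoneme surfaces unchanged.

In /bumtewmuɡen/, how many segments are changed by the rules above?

3

Segments that undergo a rule: /u/ → [ũ] (rule 2); /ɡ/ → [dʒ] (rule 3); /e/ → [ẽ] (rule 2).
All other segments surface unchanged.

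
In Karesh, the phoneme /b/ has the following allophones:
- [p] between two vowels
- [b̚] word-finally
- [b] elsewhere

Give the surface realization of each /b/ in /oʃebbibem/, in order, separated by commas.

[b], [b], [p]

Occurrence 1 (position 4): no conditioning environment matches → elsewhere allophone [b].
Occurrence 2 (position 5): no conditioning environment matches → elsewhere allophone [b].
Occurrence 3 (position 7): between two vowels → [p].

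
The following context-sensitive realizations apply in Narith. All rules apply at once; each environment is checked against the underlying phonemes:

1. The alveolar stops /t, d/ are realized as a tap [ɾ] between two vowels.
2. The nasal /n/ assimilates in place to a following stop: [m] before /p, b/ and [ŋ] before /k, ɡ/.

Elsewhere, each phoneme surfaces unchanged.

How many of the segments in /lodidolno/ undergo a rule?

Segments that undergo a rule: /d/ → [ɾ] (rule 1); /d/ → [ɾ] (rule 1).
All other segments surface unchanged.

2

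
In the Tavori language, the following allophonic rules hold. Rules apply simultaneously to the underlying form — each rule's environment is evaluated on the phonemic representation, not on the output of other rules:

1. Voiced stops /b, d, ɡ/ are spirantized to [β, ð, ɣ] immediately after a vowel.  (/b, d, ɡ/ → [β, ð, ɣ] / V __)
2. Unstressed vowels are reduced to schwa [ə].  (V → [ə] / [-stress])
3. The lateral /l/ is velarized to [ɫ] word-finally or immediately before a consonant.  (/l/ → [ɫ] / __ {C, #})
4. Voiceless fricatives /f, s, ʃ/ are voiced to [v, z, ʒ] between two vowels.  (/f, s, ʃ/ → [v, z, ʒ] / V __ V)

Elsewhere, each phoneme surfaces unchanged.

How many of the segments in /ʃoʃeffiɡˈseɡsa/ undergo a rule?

Segments that undergo a rule: /o/ → [ə] (rule 2); /ʃ/ → [ʒ] (rule 4); /e/ → [ə] (rule 2); /i/ → [ə] (rule 2); /ɡ/ → [ɣ] (rule 1); /ɡ/ → [ɣ] (rule 1); /a/ → [ə] (rule 2).
All other segments surface unchanged.

7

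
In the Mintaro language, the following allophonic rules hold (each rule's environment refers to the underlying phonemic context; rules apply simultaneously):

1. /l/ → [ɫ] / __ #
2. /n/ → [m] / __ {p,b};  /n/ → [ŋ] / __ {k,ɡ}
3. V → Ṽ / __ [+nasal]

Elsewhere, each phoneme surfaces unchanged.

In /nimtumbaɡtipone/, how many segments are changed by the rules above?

Segments that undergo a rule: /i/ → [ĩ] (rule 3); /u/ → [ũ] (rule 3); /o/ → [õ] (rule 3).
All other segments surface unchanged.

3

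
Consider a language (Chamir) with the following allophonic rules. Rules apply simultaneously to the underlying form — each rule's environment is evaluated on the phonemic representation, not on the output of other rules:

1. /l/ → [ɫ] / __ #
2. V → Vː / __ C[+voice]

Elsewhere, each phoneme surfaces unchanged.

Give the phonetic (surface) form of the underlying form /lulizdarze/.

[luːliːzdaːrze]

/l/ (word-initial): rule 1 targets it, but not word-finally → unchanged [l].
Rule 2 applies to /u/ (between /l/ and /l/: before a voiced consonant) → [uː].
/l/ — between /u/ and /i/; rule 1 does not apply here → [l].
/i/ meets the environment for rule 2 (before a voiced consonant) → [iː].
/z/ — not in any rule's target class → [z].
/d/ — not in any rule's target class → [d].
/a/ (between /d/ and /r/): before a voiced consonant, so rule 2 applies → [aː].
/r/ — not in any rule's target class → [r].
/z/ — not in any rule's target class → [z].
/e/ (word-final) fails the environment for rule 2, so it stays [e].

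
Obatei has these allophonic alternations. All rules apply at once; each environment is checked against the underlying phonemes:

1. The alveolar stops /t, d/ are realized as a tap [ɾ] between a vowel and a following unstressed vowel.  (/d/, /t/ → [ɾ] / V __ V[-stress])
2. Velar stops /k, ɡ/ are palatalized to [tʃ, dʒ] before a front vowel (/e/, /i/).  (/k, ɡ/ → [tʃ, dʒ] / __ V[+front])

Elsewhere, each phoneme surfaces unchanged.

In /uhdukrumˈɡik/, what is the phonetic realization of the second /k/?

[k]

/k/ (word-final): rule 2 targets it, but not before a front vowel → unchanged [k].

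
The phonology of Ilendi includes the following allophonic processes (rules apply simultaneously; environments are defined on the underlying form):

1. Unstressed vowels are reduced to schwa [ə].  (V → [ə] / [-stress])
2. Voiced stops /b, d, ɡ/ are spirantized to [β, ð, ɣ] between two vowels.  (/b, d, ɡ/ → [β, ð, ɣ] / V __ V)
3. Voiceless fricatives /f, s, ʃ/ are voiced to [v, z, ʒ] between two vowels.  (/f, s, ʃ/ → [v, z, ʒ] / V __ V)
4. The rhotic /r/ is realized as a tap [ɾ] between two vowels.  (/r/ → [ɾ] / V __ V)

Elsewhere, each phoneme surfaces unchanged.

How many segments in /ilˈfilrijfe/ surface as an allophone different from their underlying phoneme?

3

Segments that undergo a rule: /i/ → [ə] (rule 1); /i/ → [ə] (rule 1); /e/ → [ə] (rule 1).
All other segments surface unchanged.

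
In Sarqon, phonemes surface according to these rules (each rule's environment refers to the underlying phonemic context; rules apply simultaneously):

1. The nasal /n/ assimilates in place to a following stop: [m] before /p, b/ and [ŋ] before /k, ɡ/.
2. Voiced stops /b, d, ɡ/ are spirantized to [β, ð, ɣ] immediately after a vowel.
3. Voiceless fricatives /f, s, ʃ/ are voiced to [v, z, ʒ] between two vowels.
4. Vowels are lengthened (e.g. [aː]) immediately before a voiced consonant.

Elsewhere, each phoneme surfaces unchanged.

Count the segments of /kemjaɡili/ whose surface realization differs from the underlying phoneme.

4

Segments that undergo a rule: /e/ → [eː] (rule 4); /a/ → [aː] (rule 4); /ɡ/ → [ɣ] (rule 2); /i/ → [iː] (rule 4).
All other segments surface unchanged.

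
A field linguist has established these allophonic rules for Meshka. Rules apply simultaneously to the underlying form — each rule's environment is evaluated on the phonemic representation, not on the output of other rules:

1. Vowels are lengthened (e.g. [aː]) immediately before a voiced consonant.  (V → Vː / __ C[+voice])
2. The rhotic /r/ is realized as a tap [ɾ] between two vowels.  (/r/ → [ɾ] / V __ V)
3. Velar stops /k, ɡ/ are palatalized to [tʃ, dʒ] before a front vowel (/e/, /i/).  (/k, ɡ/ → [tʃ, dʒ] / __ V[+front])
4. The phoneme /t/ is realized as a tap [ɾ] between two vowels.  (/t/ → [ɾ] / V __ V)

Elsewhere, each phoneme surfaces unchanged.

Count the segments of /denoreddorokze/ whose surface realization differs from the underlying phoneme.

Segments that undergo a rule: /e/ → [eː] (rule 1); /o/ → [oː] (rule 1); /r/ → [ɾ] (rule 2); /e/ → [eː] (rule 1); /o/ → [oː] (rule 1); /r/ → [ɾ] (rule 2).
All other segments surface unchanged.

6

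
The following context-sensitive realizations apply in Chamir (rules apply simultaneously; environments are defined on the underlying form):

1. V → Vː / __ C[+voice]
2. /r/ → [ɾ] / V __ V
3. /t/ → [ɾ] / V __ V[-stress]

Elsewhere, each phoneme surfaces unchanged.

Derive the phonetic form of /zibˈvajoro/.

/z/ — not in any rule's target class → [z].
/i/ — between /z/ and /b/, before a voiced consonant — surfaces as [iː] (rule 1).
/b/ (between /i/ and /v/) is unaffected → [b].
/v/ (between /b/ and /a/) is unaffected → [v].
/a/ (between /v/ and /j/): before a voiced consonant, so rule 1 applies → [aː].
/j/ stays [j].
Rule 1 applies to /o/ (between /j/ and /r/: before a voiced consonant) → [oː].
/r/ (between /o/ and /o/): between two vowels, so rule 2 applies → [ɾ].
/o/ (word-final): rule 1 targets it, but not before a voiced consonant → unchanged [o].

[ziːbˈvaːjoːɾo]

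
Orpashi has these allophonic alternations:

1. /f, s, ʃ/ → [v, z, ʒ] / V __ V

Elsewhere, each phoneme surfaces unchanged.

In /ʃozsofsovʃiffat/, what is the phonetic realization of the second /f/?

/f/ (between /i/ and /f/) is in the target of rule 1 but the environment (between two vowels) is not met → [f].

[f]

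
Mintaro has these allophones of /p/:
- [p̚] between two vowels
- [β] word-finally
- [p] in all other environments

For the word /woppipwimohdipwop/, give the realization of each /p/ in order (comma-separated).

[p], [p], [p], [p], [β]

Occurrence 1 (position 3): no conditioning environment matches → elsewhere allophone [p].
Occurrence 2 (position 4): no conditioning environment matches → elsewhere allophone [p].
Occurrence 3 (position 6): no conditioning environment matches → elsewhere allophone [p].
Occurrence 4 (position 14): no conditioning environment matches → elsewhere allophone [p].
Occurrence 5 (position 17): word-finally → [β].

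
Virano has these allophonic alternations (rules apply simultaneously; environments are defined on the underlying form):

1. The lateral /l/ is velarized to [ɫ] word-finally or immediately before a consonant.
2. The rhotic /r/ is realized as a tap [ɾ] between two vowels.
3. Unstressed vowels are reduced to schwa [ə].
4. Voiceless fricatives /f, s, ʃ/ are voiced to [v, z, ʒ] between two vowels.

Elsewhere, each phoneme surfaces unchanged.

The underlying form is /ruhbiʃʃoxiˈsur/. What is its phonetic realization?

/r/ (word-initial): rule 2 targets it, but not between two vowels → unchanged [r].
/u/ (between /r/ and /h/) occurs in an unstressed syllable → [ə] by rule 3.
/h/ stays [h].
/b/ (between /h/ and /i/): no rule targets it → [b].
Rule 3 applies to /i/ (between /b/ and /ʃ/: in an unstressed syllable) → [ə].
/ʃ/ (between /i/ and /ʃ/): rule 4 targets it, but not between two vowels → unchanged [ʃ].
/ʃ/ — between /ʃ/ and /o/; rule 4 does not apply here → [ʃ].
Rule 3 applies to /o/ (between /ʃ/ and /x/: in an unstressed syllable) → [ə].
/x/ stays [x].
/i/ (between /x/ and /s/) occurs in an unstressed syllable → [ə] by rule 3.
/s/ (between /i/ and /u/) occurs between two vowels → [z] by rule 4.
/u/ — between /s/ and /r/; rule 3 does not apply here → [u].
/r/ — word-final; rule 2 does not apply here → [r].

[rəhbəʃʃəxəˈzur]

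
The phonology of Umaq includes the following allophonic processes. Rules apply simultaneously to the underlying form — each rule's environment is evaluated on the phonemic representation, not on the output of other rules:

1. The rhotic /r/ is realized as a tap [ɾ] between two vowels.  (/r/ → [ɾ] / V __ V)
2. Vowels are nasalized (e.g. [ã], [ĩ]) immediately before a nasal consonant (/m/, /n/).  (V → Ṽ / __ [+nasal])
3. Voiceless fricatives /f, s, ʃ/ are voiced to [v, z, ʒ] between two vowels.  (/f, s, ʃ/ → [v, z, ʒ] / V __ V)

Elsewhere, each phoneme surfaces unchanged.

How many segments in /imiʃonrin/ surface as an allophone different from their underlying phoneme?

4

Segments that undergo a rule: /i/ → [ĩ] (rule 2); /ʃ/ → [ʒ] (rule 3); /o/ → [õ] (rule 2); /i/ → [ĩ] (rule 2).
All other segments surface unchanged.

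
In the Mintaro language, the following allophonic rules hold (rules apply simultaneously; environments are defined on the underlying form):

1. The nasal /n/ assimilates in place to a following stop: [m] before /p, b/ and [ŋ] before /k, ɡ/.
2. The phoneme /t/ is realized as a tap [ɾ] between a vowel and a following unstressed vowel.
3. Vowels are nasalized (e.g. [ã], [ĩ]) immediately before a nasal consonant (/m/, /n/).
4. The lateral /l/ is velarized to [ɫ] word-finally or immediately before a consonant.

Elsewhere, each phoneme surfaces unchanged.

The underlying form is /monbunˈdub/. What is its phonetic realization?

/m/ (word-initial): no rule targets it → [m].
Rule 3 applies to /o/ (between /m/ and /n/: before a nasal consonant) → [õ].
/n/ (between /o/ and /b/) occurs before a labial or velar stop → [m] by rule 1.
/b/ stays [b].
/u/ meets the environment for rule 3 (before a nasal consonant) → [ũ].
/n/ (between /u/ and /d/) is in the target of rule 1 but the environment (before a labial or velar stop) is not met → [n].
/d/ (between /n/ and /u/) is unaffected → [d].
/u/ (between /d/ and /b/) fails the environment for rule 3, so it stays [u].
/b/ stays [b].

[mõmbũnˈdub]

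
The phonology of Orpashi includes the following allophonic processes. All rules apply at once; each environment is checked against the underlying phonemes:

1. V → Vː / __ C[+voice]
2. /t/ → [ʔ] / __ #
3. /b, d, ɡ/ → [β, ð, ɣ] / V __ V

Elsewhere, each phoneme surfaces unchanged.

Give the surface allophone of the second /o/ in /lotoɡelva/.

[oː]

/o/ meets the environment for rule 1 (before a voiced consonant) → [oː].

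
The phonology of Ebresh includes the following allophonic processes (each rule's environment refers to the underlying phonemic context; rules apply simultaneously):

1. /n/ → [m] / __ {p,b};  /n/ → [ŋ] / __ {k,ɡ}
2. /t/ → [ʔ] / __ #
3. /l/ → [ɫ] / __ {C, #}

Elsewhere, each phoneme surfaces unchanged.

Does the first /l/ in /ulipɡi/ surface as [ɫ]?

/l/ (between /u/ and /i/) fails the environment for rule 3, so it stays [l].
The actual realization is [l], not [ɫ].

No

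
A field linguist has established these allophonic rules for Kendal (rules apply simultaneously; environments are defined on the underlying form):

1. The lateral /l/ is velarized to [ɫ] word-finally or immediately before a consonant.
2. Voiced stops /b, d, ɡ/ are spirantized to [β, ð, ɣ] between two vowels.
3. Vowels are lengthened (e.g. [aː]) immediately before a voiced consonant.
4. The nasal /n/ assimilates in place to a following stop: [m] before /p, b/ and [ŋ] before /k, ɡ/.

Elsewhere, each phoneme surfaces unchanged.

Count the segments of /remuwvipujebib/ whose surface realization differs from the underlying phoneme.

Segments that undergo a rule: /e/ → [eː] (rule 3); /u/ → [uː] (rule 3); /u/ → [uː] (rule 3); /e/ → [eː] (rule 3); /b/ → [β] (rule 2); /i/ → [iː] (rule 3).
All other segments surface unchanged.

6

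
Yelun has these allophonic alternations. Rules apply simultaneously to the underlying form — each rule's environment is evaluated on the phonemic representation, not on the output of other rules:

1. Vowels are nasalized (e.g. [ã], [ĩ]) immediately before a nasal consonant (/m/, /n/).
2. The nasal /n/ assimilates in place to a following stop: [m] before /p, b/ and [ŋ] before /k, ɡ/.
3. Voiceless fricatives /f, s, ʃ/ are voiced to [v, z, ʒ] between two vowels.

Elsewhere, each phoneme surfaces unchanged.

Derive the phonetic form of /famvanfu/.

/f/ — word-initial; rule 3 does not apply here → [f].
/a/ — between /f/ and /m/, before a nasal consonant — surfaces as [ã] (rule 1).
/m/ (between /a/ and /v/): no rule targets it → [m].
/v/ (between /m/ and /a/) is unaffected → [v].
/a/ meets the environment for rule 1 (before a nasal consonant) → [ã].
/n/ (between /a/ and /f/): rule 2 targets it, but not before a labial or velar stop → unchanged [n].
/f/ (between /n/ and /u/) is in the target of rule 3 but the environment (between two vowels) is not met → [f].
/u/ (word-final) is in the target of rule 1 but the environment (before a nasal consonant) is not met → [u].

[fãmvãnfu]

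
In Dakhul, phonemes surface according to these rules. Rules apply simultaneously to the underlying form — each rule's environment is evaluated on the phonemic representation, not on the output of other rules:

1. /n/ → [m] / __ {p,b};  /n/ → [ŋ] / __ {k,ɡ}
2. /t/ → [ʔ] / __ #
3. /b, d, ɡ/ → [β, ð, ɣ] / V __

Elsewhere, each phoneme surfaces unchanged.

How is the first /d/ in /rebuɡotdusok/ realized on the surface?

/d/ (between /t/ and /u/) fails the environment for rule 3, so it stays [d].

[d]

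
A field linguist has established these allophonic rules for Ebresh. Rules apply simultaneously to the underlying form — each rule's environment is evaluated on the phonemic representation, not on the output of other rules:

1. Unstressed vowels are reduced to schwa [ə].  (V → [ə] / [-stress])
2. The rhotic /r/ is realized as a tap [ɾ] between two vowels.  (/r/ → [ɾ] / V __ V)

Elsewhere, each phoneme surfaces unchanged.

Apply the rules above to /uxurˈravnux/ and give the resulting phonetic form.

/u/ (word-initial) occurs in an unstressed syllable → [ə] by rule 1.
/x/ — not in any rule's target class → [x].
/u/ meets the environment for rule 1 (in an unstressed syllable) → [ə].
/r/ (between /u/ and /r/): rule 2 targets it, but not between two vowels → unchanged [r].
/r/ — between /r/ and /a/; rule 2 does not apply here → [r].
/a/ (between /r/ and /v/): rule 1 targets it, but not in an unstressed syllable → unchanged [a].
/v/ (between /a/ and /n/) is unaffected → [v].
/n/ stays [n].
/u/ — between /n/ and /x/, in an unstressed syllable — surfaces as [ə] (rule 1).
/x/ (word-final): no rule targets it → [x].

[əxərˈravnəx]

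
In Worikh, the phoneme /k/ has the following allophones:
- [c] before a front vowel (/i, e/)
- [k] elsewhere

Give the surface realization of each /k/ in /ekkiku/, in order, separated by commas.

Occurrence 1 (position 2): no conditioning environment matches → elsewhere allophone [k].
Occurrence 2 (position 3): before a front vowel → [c].
Occurrence 3 (position 5): no conditioning environment matches → elsewhere allophone [k].

[k], [c], [k]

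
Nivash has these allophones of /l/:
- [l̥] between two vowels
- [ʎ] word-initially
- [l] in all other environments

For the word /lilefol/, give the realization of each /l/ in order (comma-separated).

[ʎ], [l̥], [l]

Occurrence 1 (position 1): word-initially → [ʎ].
Occurrence 2 (position 3): between two vowels → [l̥].
Occurrence 3 (position 7): no conditioning environment matches → elsewhere allophone [l].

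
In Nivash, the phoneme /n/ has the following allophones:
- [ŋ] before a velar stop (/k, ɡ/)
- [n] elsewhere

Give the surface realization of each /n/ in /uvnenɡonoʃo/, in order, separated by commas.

Occurrence 1 (position 3): no conditioning environment matches → elsewhere allophone [n].
Occurrence 2 (position 5): before a velar stop → [ŋ].
Occurrence 3 (position 8): no conditioning environment matches → elsewhere allophone [n].

[n], [ŋ], [n]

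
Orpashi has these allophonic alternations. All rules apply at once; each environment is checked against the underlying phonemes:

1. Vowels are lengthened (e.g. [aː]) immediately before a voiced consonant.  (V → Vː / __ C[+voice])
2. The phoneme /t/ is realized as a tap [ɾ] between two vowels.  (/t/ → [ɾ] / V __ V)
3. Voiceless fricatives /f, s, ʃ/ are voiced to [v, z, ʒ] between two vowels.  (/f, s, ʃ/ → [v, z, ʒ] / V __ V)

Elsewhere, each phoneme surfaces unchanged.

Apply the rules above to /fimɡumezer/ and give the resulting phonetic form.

[fiːmɡuːmeːzeːr]

/f/ (word-initial) is in the target of rule 3 but the environment (between two vowels) is not met → [f].
Rule 1 applies to /i/ (between /f/ and /m/: before a voiced consonant) → [iː].
/m/ — not in any rule's target class → [m].
/ɡ/ (between /m/ and /u/): no rule targets it → [ɡ].
Rule 1 applies to /u/ (between /ɡ/ and /m/: before a voiced consonant) → [uː].
/m/ — not in any rule's target class → [m].
/e/ (between /m/ and /z/): before a voiced consonant, so rule 1 applies → [eː].
/z/ stays [z].
Rule 1 applies to /e/ (between /z/ and /r/: before a voiced consonant) → [eː].
/r/ stays [r].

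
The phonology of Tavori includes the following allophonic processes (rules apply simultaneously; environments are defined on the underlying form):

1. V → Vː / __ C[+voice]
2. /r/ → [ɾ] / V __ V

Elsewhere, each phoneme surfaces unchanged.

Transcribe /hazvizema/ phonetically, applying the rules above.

/h/ — not in any rule's target class → [h].
/a/ (between /h/ and /z/): before a voiced consonant, so rule 1 applies → [aː].
/z/ — not in any rule's target class → [z].
/v/ (between /z/ and /i/): no rule targets it → [v].
/i/ (between /v/ and /z/) occurs before a voiced consonant → [iː] by rule 1.
/z/ stays [z].
/e/ (between /z/ and /m/): before a voiced consonant, so rule 1 applies → [eː].
/m/ (between /e/ and /a/) is unaffected → [m].
/a/ — word-final; rule 1 does not apply here → [a].

[haːzviːzeːma]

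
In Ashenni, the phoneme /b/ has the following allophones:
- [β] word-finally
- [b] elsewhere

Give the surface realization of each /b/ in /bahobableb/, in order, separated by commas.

[b], [b], [b], [β]

Occurrence 1 (position 1): no conditioning environment matches → elsewhere allophone [b].
Occurrence 2 (position 5): no conditioning environment matches → elsewhere allophone [b].
Occurrence 3 (position 7): no conditioning environment matches → elsewhere allophone [b].
Occurrence 4 (position 10): word-finally → [β].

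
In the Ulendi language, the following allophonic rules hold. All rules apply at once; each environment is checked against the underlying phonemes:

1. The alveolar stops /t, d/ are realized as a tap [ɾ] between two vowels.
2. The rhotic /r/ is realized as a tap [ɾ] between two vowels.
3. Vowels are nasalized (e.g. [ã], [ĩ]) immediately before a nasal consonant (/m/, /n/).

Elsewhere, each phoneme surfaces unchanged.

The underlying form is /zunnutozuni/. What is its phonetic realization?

/u/ (between /z/ and /n/) occurs before a nasal consonant → [ũ] by rule 3.
/u/ (between /n/ and /t/) is in the target of rule 3 but the environment (before a nasal consonant) is not met → [u].
/t/ meets the environment for rule 1 (between two vowels) → [ɾ].
/o/ — between /t/ and /z/; rule 3 does not apply here → [o].
/u/ meets the environment for rule 3 (before a nasal consonant) → [ũ].
/i/ (word-final): rule 3 targets it, but not before a nasal consonant → unchanged [i].

[zũnnuɾozũni]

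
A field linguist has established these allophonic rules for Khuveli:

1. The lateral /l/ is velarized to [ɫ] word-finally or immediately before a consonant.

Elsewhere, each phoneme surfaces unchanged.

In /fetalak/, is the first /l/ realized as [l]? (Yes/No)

Yes

/l/ (between /a/ and /a/) is in the target of rule 1 but the environment (word-finally or immediately before a consonant) is not met → [l].
The actual realization is [l], which matches [l].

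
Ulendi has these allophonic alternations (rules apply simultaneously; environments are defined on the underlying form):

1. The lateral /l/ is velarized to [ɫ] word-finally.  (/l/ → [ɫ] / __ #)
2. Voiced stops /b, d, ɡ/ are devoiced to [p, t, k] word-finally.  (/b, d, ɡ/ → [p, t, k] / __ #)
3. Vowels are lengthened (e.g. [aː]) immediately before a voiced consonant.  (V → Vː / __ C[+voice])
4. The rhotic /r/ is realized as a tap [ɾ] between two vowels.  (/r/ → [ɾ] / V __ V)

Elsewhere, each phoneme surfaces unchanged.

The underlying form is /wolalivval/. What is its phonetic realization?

/o/ (between /w/ and /l/): before a voiced consonant, so rule 3 applies → [oː].
/l/ (between /o/ and /a/) is in the target of rule 1 but the environment (word-finally) is not met → [l].
/a/ (between /l/ and /l/): before a voiced consonant, so rule 3 applies → [aː].
/l/ (between /a/ and /i/): rule 1 targets it, but not word-finally → unchanged [l].
/i/ meets the environment for rule 3 (before a voiced consonant) → [iː].
/a/ (between /v/ and /l/): before a voiced consonant, so rule 3 applies → [aː].
/l/ (word-final) occurs word-finally → [ɫ] by rule 1.

[woːlaːliːvvaːɫ]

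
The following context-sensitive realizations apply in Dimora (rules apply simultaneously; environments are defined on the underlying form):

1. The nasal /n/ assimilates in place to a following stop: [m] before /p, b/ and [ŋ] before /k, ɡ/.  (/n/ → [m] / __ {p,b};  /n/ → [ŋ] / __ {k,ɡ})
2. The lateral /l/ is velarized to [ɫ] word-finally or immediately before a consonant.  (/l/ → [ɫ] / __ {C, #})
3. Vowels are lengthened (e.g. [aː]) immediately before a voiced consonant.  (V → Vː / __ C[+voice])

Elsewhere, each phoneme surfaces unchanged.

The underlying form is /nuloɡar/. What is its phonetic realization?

[nuːloːɡaːr]

/n/ — word-initial; rule 1 does not apply here → [n].
/u/ (between /n/ and /l/): before a voiced consonant, so rule 3 applies → [uː].
/l/ (between /u/ and /o/): rule 2 targets it, but not word-finally or immediately before a consonant → unchanged [l].
/o/ — between /l/ and /ɡ/, before a voiced consonant — surfaces as [oː] (rule 3).
/a/ meets the environment for rule 3 (before a voiced consonant) → [aː].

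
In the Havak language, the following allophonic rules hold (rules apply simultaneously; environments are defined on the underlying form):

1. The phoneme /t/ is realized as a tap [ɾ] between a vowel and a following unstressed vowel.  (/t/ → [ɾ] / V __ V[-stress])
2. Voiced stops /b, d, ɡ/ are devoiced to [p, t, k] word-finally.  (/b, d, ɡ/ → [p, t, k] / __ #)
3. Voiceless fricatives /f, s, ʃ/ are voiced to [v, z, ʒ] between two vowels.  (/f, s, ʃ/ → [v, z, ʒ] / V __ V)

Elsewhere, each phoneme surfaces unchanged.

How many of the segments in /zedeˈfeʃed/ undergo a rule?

3

Segments that undergo a rule: /f/ → [v] (rule 3); /ʃ/ → [ʒ] (rule 3); /d/ → [t] (rule 2).
All other segments surface unchanged.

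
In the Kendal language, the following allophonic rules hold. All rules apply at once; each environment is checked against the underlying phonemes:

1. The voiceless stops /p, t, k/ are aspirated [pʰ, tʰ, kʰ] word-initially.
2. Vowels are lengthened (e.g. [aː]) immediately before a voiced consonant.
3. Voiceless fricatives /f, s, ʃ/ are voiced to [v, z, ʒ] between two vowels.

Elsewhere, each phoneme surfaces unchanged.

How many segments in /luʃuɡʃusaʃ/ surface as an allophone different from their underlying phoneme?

3

Segments that undergo a rule: /ʃ/ → [ʒ] (rule 3); /u/ → [uː] (rule 2); /s/ → [z] (rule 3).
All other segments surface unchanged.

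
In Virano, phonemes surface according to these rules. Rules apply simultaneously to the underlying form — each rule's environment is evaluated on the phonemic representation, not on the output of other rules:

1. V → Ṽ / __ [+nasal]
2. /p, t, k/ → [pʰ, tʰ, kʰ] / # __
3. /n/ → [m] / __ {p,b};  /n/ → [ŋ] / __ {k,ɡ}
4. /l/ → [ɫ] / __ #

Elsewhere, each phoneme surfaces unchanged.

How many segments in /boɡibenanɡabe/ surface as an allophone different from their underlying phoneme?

Segments that undergo a rule: /e/ → [ẽ] (rule 1); /a/ → [ã] (rule 1); /n/ → [ŋ] (rule 3).
All other segments surface unchanged.

3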